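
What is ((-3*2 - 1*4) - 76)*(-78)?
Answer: 6708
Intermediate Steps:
((-3*2 - 1*4) - 76)*(-78) = ((-6 - 4) - 76)*(-78) = (-10 - 76)*(-78) = -86*(-78) = 6708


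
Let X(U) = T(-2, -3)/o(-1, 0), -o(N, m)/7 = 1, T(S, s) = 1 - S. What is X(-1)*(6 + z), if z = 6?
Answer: -36/7 ≈ -5.1429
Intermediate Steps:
o(N, m) = -7 (o(N, m) = -7*1 = -7)
X(U) = -3/7 (X(U) = (1 - 1*(-2))/(-7) = (1 + 2)*(-⅐) = 3*(-⅐) = -3/7)
X(-1)*(6 + z) = -3*(6 + 6)/7 = -3/7*12 = -36/7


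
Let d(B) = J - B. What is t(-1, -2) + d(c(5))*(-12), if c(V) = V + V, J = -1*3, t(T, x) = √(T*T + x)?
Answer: 156 + I ≈ 156.0 + 1.0*I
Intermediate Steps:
t(T, x) = √(x + T²) (t(T, x) = √(T² + x) = √(x + T²))
J = -3
c(V) = 2*V
d(B) = -3 - B
t(-1, -2) + d(c(5))*(-12) = √(-2 + (-1)²) + (-3 - 2*5)*(-12) = √(-2 + 1) + (-3 - 1*10)*(-12) = √(-1) + (-3 - 10)*(-12) = I - 13*(-12) = I + 156 = 156 + I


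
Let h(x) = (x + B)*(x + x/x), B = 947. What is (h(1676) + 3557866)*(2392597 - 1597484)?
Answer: 6326425514981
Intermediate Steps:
h(x) = (1 + x)*(947 + x) (h(x) = (x + 947)*(x + x/x) = (947 + x)*(x + 1) = (947 + x)*(1 + x) = (1 + x)*(947 + x))
(h(1676) + 3557866)*(2392597 - 1597484) = ((947 + 1676**2 + 948*1676) + 3557866)*(2392597 - 1597484) = ((947 + 2808976 + 1588848) + 3557866)*795113 = (4398771 + 3557866)*795113 = 7956637*795113 = 6326425514981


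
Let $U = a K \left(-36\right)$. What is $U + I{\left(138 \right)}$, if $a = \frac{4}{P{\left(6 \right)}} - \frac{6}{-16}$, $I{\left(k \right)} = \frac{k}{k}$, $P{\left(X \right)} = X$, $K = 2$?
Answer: $-74$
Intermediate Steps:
$I{\left(k \right)} = 1$
$a = \frac{25}{24}$ ($a = \frac{4}{6} - \frac{6}{-16} = 4 \cdot \frac{1}{6} - - \frac{3}{8} = \frac{2}{3} + \frac{3}{8} = \frac{25}{24} \approx 1.0417$)
$U = -75$ ($U = \frac{25}{24} \cdot 2 \left(-36\right) = \frac{25}{12} \left(-36\right) = -75$)
$U + I{\left(138 \right)} = -75 + 1 = -74$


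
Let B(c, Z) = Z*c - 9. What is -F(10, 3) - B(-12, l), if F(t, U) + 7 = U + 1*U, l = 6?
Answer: 82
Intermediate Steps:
F(t, U) = -7 + 2*U (F(t, U) = -7 + (U + 1*U) = -7 + (U + U) = -7 + 2*U)
B(c, Z) = -9 + Z*c
-F(10, 3) - B(-12, l) = -(-7 + 2*3) - (-9 + 6*(-12)) = -(-7 + 6) - (-9 - 72) = -1*(-1) - 1*(-81) = 1 + 81 = 82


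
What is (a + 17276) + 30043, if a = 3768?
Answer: 51087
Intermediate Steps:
(a + 17276) + 30043 = (3768 + 17276) + 30043 = 21044 + 30043 = 51087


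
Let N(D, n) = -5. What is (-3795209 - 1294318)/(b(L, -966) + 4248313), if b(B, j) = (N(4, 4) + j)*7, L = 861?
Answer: -5089527/4241516 ≈ -1.1999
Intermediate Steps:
b(B, j) = -35 + 7*j (b(B, j) = (-5 + j)*7 = -35 + 7*j)
(-3795209 - 1294318)/(b(L, -966) + 4248313) = (-3795209 - 1294318)/((-35 + 7*(-966)) + 4248313) = -5089527/((-35 - 6762) + 4248313) = -5089527/(-6797 + 4248313) = -5089527/4241516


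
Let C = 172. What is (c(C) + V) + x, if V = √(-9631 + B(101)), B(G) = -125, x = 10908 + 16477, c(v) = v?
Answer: 27557 + 6*I*√271 ≈ 27557.0 + 98.772*I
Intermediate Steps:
x = 27385
V = 6*I*√271 (V = √(-9631 - 125) = √(-9756) = 6*I*√271 ≈ 98.772*I)
(c(C) + V) + x = (172 + 6*I*√271) + 27385 = 27557 + 6*I*√271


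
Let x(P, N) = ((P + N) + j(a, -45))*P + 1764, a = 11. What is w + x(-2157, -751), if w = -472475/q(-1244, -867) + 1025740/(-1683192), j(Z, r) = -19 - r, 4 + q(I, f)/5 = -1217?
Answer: 1064978350433693/171264786 ≈ 6.2183e+6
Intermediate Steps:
q(I, f) = -6105 (q(I, f) = -20 + 5*(-1217) = -20 - 6085 = -6105)
w = 13150066625/171264786 (w = -472475/(-6105) + 1025740/(-1683192) = -472475*(-1/6105) + 1025740*(-1/1683192) = 94495/1221 - 256435/420798 = 13150066625/171264786 ≈ 76.782)
x(P, N) = 1764 + P*(26 + N + P) (x(P, N) = ((P + N) + (-19 - 1*(-45)))*P + 1764 = ((N + P) + (-19 + 45))*P + 1764 = ((N + P) + 26)*P + 1764 = (26 + N + P)*P + 1764 = P*(26 + N + P) + 1764 = 1764 + P*(26 + N + P))
w + x(-2157, -751) = 13150066625/171264786 + (1764 + (-2157)² + 26*(-2157) - 751*(-2157)) = 13150066625/171264786 + (1764 + 4652649 - 56082 + 1619907) = 13150066625/171264786 + 6218238 = 1064978350433693/171264786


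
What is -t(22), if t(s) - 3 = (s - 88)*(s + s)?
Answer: 2901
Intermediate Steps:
t(s) = 3 + 2*s*(-88 + s) (t(s) = 3 + (s - 88)*(s + s) = 3 + (-88 + s)*(2*s) = 3 + 2*s*(-88 + s))
-t(22) = -(3 - 176*22 + 2*22**2) = -(3 - 3872 + 2*484) = -(3 - 3872 + 968) = -1*(-2901) = 2901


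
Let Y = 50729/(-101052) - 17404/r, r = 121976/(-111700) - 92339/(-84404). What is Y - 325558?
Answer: -614506416744187265/68585421564 ≈ -8.9597e+6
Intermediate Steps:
r = 4750999/2356981700 (r = 121976*(-1/111700) - 92339*(-1/84404) = -30494/27925 + 92339/84404 = 4750999/2356981700 ≈ 0.0020157)
Y = -592177884070654553/68585421564 (Y = 50729/(-101052) - 17404/4750999/2356981700 = 50729*(-1/101052) - 17404*2356981700/4750999 = -7247/14436 - 41020909506800/4750999 = -592177884070654553/68585421564 ≈ -8.6342e+6)
Y - 325558 = -592177884070654553/68585421564 - 325558 = -614506416744187265/68585421564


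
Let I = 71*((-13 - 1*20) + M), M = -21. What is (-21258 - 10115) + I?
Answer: -35207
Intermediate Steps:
I = -3834 (I = 71*((-13 - 1*20) - 21) = 71*((-13 - 20) - 21) = 71*(-33 - 21) = 71*(-54) = -3834)
(-21258 - 10115) + I = (-21258 - 10115) - 3834 = -31373 - 3834 = -35207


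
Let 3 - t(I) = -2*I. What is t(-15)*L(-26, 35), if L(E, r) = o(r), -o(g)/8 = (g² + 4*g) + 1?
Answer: 295056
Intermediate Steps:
o(g) = -8 - 32*g - 8*g² (o(g) = -8*((g² + 4*g) + 1) = -8*(1 + g² + 4*g) = -8 - 32*g - 8*g²)
L(E, r) = -8 - 32*r - 8*r²
t(I) = 3 + 2*I (t(I) = 3 - (-2)*I = 3 + 2*I)
t(-15)*L(-26, 35) = (3 + 2*(-15))*(-8 - 32*35 - 8*35²) = (3 - 30)*(-8 - 1120 - 8*1225) = -27*(-8 - 1120 - 9800) = -27*(-10928) = 295056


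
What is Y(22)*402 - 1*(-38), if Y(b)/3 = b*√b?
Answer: 38 + 26532*√22 ≈ 1.2448e+5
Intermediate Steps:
Y(b) = 3*b^(3/2) (Y(b) = 3*(b*√b) = 3*b^(3/2))
Y(22)*402 - 1*(-38) = (3*22^(3/2))*402 - 1*(-38) = (3*(22*√22))*402 + 38 = (66*√22)*402 + 38 = 26532*√22 + 38 = 38 + 26532*√22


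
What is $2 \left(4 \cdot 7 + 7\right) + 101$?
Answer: $171$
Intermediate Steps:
$2 \left(4 \cdot 7 + 7\right) + 101 = 2 \left(28 + 7\right) + 101 = 2 \cdot 35 + 101 = 70 + 101 = 171$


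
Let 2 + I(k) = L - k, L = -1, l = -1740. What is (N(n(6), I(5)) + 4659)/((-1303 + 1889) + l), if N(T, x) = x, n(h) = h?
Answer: -4651/1154 ≈ -4.0303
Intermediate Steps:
I(k) = -3 - k (I(k) = -2 + (-1 - k) = -3 - k)
(N(n(6), I(5)) + 4659)/((-1303 + 1889) + l) = ((-3 - 1*5) + 4659)/((-1303 + 1889) - 1740) = ((-3 - 5) + 4659)/(586 - 1740) = (-8 + 4659)/(-1154) = 4651*(-1/1154) = -4651/1154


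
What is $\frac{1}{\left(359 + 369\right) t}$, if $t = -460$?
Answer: $- \frac{1}{334880} \approx -2.9861 \cdot 10^{-6}$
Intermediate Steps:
$\frac{1}{\left(359 + 369\right) t} = \frac{1}{\left(359 + 369\right) \left(-460\right)} = \frac{1}{728 \left(-460\right)} = \frac{1}{-334880} = - \frac{1}{334880}$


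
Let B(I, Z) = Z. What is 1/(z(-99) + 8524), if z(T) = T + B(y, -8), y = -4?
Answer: 1/8417 ≈ 0.00011881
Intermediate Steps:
z(T) = -8 + T (z(T) = T - 8 = -8 + T)
1/(z(-99) + 8524) = 1/((-8 - 99) + 8524) = 1/(-107 + 8524) = 1/8417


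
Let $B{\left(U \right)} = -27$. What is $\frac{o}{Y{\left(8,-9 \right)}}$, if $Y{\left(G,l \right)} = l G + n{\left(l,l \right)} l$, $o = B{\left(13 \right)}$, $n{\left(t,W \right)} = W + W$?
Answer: $- \frac{3}{10} \approx -0.3$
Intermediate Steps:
$n{\left(t,W \right)} = 2 W$
$o = -27$
$Y{\left(G,l \right)} = 2 l^{2} + G l$ ($Y{\left(G,l \right)} = l G + 2 l l = G l + 2 l^{2} = 2 l^{2} + G l$)
$\frac{o}{Y{\left(8,-9 \right)}} = - \frac{27}{\left(-9\right) \left(8 + 2 \left(-9\right)\right)} = - \frac{27}{\left(-9\right) \left(8 - 18\right)} = - \frac{27}{\left(-9\right) \left(-10\right)} = - \frac{27}{90} = \left(-27\right) \frac{1}{90} = - \frac{3}{10}$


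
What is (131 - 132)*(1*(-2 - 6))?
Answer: 8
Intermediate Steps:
(131 - 132)*(1*(-2 - 6)) = -(-8) = -1*(-8) = 8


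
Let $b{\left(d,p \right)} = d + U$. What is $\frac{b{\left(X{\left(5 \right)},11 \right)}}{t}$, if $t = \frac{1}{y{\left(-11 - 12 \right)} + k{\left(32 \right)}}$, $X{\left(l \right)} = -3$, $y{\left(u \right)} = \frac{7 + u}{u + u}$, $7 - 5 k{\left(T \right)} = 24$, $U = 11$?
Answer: $- \frac{2808}{115} \approx -24.417$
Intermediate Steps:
$k{\left(T \right)} = - \frac{17}{5}$ ($k{\left(T \right)} = \frac{7}{5} - \frac{24}{5} = - \frac{17}{5}$)
$y{\left(u \right)} = \frac{7 + u}{2 u}$
$b{\left(d,p \right)} = 11 + d$ ($b{\left(d,p \right)} = d + 11 = 11 + d$)
$t = - \frac{115}{351}$ ($t = \frac{1}{\frac{7 - 23}{2 \left(-11 - 12\right)} - \frac{17}{5}} = \frac{1}{\frac{7 - 23}{2 \left(-23\right)} - \frac{17}{5}} = \frac{1}{\frac{1}{2} \left(- \frac{1}{23}\right) \left(-16\right) - \frac{17}{5}} = \frac{1}{\frac{8}{23} - \frac{17}{5}} = \frac{1}{- \frac{351}{115}} = - \frac{115}{351} \approx -0.32764$)
$\frac{b{\left(X{\left(5 \right)},11 \right)}}{t} = \frac{11 - 3}{- \frac{115}{351}} = 8 \left(- \frac{351}{115}\right) = - \frac{2808}{115}$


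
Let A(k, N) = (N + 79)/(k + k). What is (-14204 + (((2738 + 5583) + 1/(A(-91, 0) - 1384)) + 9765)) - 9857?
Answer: -1505503007/251967 ≈ -5975.0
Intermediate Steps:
A(k, N) = (79 + N)/(2*k) (A(k, N) = (79 + N)/((2*k)) = (79 + N)*(1/(2*k)) = (79 + N)/(2*k))
(-14204 + (((2738 + 5583) + 1/(A(-91, 0) - 1384)) + 9765)) - 9857 = (-14204 + (((2738 + 5583) + 1/((½)*(79 + 0)/(-91) - 1384)) + 9765)) - 9857 = (-14204 + ((8321 + 1/((½)*(-1/91)*79 - 1384)) + 9765)) - 9857 = (-14204 + ((8321 + 1/(-79/182 - 1384)) + 9765)) - 9857 = (-14204 + ((8321 + 1/(-251967/182)) + 9765)) - 9857 = (-14204 + ((8321 - 182/251967) + 9765)) - 9857 = (-14204 + (2096617225/251967 + 9765)) - 9857 = (-14204 + 4557074980/251967) - 9857 = 978135712/251967 - 9857 = -1505503007/251967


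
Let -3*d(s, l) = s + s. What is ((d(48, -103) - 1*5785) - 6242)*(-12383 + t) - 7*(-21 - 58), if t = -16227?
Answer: 345008543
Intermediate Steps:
d(s, l) = -2*s/3 (d(s, l) = -(s + s)/3 = -2*s/3)
((d(48, -103) - 1*5785) - 6242)*(-12383 + t) - 7*(-21 - 58) = ((-⅔*48 - 1*5785) - 6242)*(-12383 - 16227) - 7*(-21 - 58) = ((-32 - 5785) - 6242)*(-28610) - 7*(-79) = (-5817 - 6242)*(-28610) + 553 = -12059*(-28610) + 553 = 345007990 + 553 = 345008543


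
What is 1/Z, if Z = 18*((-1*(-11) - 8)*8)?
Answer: 1/432 ≈ 0.0023148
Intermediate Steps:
Z = 432 (Z = 18*((11 - 8)*8) = 18*(3*8) = 18*24 = 432)
1/Z = 1/432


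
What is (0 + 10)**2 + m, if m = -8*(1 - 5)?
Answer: 132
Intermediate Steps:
m = 32 (m = -8*(-4) = 32)
(0 + 10)**2 + m = (0 + 10)**2 + 32 = 10**2 + 32 = 100 + 32 = 132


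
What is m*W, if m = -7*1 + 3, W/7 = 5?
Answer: -140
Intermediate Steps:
W = 35 (W = 7*5 = 35)
m = -4 (m = -7 + 3 = -4)
m*W = -4*35 = -140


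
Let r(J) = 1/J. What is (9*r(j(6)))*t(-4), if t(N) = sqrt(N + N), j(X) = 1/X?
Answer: 108*I*sqrt(2) ≈ 152.74*I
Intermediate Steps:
t(N) = sqrt(2)*sqrt(N) (t(N) = sqrt(2*N) = sqrt(2)*sqrt(N))
(9*r(j(6)))*t(-4) = (9/(1/6))*(sqrt(2)*sqrt(-4)) = (9/(1/6))*(sqrt(2)*(2*I)) = (9*6)*(2*I*sqrt(2)) = 54*(2*I*sqrt(2)) = 108*I*sqrt(2)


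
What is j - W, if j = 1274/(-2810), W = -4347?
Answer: 6106898/1405 ≈ 4346.5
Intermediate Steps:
j = -637/1405 (j = 1274*(-1/2810) = -637/1405 ≈ -0.45338)
j - W = -637/1405 - 1*(-4347) = -637/1405 + 4347 = 6106898/1405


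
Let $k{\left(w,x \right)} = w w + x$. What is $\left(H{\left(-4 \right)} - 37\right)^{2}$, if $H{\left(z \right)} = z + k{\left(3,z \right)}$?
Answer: $1296$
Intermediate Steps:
$k{\left(w,x \right)} = x + w^{2}$ ($k{\left(w,x \right)} = w^{2} + x = x + w^{2}$)
$H{\left(z \right)} = 9 + 2 z$ ($H{\left(z \right)} = z + \left(z + 3^{2}\right) = z + \left(z + 9\right) = z + \left(9 + z\right) = 9 + 2 z$)
$\left(H{\left(-4 \right)} - 37\right)^{2} = \left(\left(9 + 2 \left(-4\right)\right) - 37\right)^{2} = \left(\left(9 - 8\right) - 37\right)^{2} = \left(1 - 37\right)^{2} = \left(-36\right)^{2} = 1296$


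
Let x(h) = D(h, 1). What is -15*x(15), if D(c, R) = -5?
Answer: 75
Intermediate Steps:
x(h) = -5
-15*x(15) = -15*(-5) = 75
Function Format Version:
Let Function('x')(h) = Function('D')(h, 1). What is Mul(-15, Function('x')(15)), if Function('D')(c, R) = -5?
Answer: 75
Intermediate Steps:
Function('x')(h) = -5
Mul(-15, Function('x')(15)) = Mul(-15, -5) = 75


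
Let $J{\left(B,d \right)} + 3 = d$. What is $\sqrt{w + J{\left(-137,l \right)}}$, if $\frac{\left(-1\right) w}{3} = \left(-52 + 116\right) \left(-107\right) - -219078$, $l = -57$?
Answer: $15 i \sqrt{2830} \approx 797.97 i$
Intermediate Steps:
$J{\left(B,d \right)} = -3 + d$
$w = -636690$ ($w = - 3 \left(\left(-52 + 116\right) \left(-107\right) - -219078\right) = - 3 \left(64 \left(-107\right) + 219078\right) = - 3 \left(-6848 + 219078\right) = \left(-3\right) 212230 = -636690$)
$\sqrt{w + J{\left(-137,l \right)}} = \sqrt{-636690 - 60} = \sqrt{-636750} = 15 i \sqrt{2830}$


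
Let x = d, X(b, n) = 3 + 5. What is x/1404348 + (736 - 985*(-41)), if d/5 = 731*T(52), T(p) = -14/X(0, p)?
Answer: 230992750847/5617392 ≈ 41121.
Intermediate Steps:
X(b, n) = 8
T(p) = -7/4 (T(p) = -14/8 = -14*⅛ = -7/4)
d = -25585/4 (d = 5*(731*(-7/4)) = 5*(-5117/4) = -25585/4 ≈ -6396.3)
x = -25585/4 ≈ -6396.3
x/1404348 + (736 - 985*(-41)) = -25585/4/1404348 + (736 - 985*(-41)) = -25585/4*1/1404348 + (736 + 40385) = -25585/5617392 + 41121 = 230992750847/5617392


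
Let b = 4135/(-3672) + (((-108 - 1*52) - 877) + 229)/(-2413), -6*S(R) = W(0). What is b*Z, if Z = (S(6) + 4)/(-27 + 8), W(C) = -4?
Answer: 49075453/252525276 ≈ 0.19434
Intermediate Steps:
S(R) = ⅔ (S(R) = -⅙*(-4) = ⅔)
b = -7010779/8860536 (b = 4135*(-1/3672) + (((-108 - 52) - 877) + 229)*(-1/2413) = -4135/3672 + ((-160 - 877) + 229)*(-1/2413) = -4135/3672 + (-1037 + 229)*(-1/2413) = -4135/3672 - 808*(-1/2413) = -4135/3672 + 808/2413 = -7010779/8860536 ≈ -0.79124)
Z = -14/57 (Z = (⅔ + 4)/(-27 + 8) = (14/3)/(-19) = (14/3)*(-1/19) = -14/57 ≈ -0.24561)
b*Z = -7010779/8860536*(-14/57) = 49075453/252525276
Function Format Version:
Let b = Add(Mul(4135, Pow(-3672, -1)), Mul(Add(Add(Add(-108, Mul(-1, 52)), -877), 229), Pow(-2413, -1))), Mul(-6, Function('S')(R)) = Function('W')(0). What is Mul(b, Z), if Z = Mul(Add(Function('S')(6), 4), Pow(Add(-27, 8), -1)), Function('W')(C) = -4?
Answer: Rational(49075453, 252525276) ≈ 0.19434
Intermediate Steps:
Function('S')(R) = Rational(2, 3) (Function('S')(R) = Mul(Rational(-1, 6), -4) = Rational(2, 3))
b = Rational(-7010779, 8860536) (b = Add(Mul(4135, Rational(-1, 3672)), Mul(Add(Add(Add(-108, -52), -877), 229), Rational(-1, 2413))) = Add(Rational(-4135, 3672), Mul(Add(Add(-160, -877), 229), Rational(-1, 2413))) = Add(Rational(-4135, 3672), Mul(Add(-1037, 229), Rational(-1, 2413))) = Add(Rational(-4135, 3672), Mul(-808, Rational(-1, 2413))) = Add(Rational(-4135, 3672), Rational(808, 2413)) = Rational(-7010779, 8860536) ≈ -0.79124)
Z = Rational(-14, 57) (Z = Mul(Add(Rational(2, 3), 4), Pow(Add(-27, 8), -1)) = Mul(Rational(14, 3), Pow(-19, -1)) = Mul(Rational(14, 3), Rational(-1, 19)) = Rational(-14, 57) ≈ -0.24561)
Mul(b, Z) = Mul(Rational(-7010779, 8860536), Rational(-14, 57)) = Rational(49075453, 252525276)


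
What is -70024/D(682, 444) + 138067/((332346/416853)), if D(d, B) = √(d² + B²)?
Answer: 19184547717/110782 - 35012*√165565/165565 ≈ 1.7309e+5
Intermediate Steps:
D(d, B) = √(B² + d²)
-70024/D(682, 444) + 138067/((332346/416853)) = -70024/√(444² + 682²) + 138067/((332346/416853)) = -70024/√(197136 + 465124) + 138067/((332346*(1/416853))) = -70024*√165565/331130 + 138067/(110782/138951) = -70024*√165565/331130 + 138067*(138951/110782) = -35012*√165565/165565 + 19184547717/110782 = 19184547717/110782 - 35012*√165565/165565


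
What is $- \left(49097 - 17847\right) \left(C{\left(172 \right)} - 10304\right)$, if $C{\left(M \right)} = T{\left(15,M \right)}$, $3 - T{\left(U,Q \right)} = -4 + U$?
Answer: $322250000$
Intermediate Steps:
$T{\left(U,Q \right)} = 7 - U$ ($T{\left(U,Q \right)} = 3 - \left(-4 + U\right) = 7 - U$)
$C{\left(M \right)} = -8$ ($C{\left(M \right)} = 7 - 15 = -8$)
$- \left(49097 - 17847\right) \left(C{\left(172 \right)} - 10304\right) = - \left(49097 - 17847\right) \left(-8 - 10304\right) = - 31250 \left(-10312\right) = \left(-1\right) \left(-322250000\right) = 322250000$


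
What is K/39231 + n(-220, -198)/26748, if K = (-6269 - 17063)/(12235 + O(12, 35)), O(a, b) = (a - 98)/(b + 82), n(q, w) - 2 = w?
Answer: -102588117937/13907871871299 ≈ -0.0073763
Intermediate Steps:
n(q, w) = 2 + w
O(a, b) = (-98 + a)/(82 + b)
K = -2729844/1431409 (K = (-6269 - 17063)/(12235 + (-98 + 12)/(82 + 35)) = -23332/(12235 - 86/117) = -23332/1431409/117 = -23332*117/1431409 = -2729844/1431409 ≈ -1.9071)
K/39231 + n(-220, -198)/26748 = -2729844/1431409/39231 + (2 - 198)/26748 = -2729844/1431409*1/39231 - 196*1/26748 = -303316/6239511831 - 49/6687 = -102588117937/13907871871299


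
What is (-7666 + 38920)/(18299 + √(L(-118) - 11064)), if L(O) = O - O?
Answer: 571916946/334864465 - 62508*I*√2766/334864465 ≈ 1.7079 - 0.0098173*I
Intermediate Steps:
L(O) = 0
(-7666 + 38920)/(18299 + √(L(-118) - 11064)) = (-7666 + 38920)/(18299 + √(0 - 11064)) = 31254/(18299 + √(-11064)) = 31254/(18299 + 2*I*√2766)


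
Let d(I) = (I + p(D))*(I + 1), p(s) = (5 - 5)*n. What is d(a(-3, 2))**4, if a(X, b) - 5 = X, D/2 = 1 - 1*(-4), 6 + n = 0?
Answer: 1296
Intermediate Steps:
n = -6 (n = -6 + 0 = -6)
D = 10 (D = 2*(1 - 1*(-4)) = 2*(1 + 4) = 2*5 = 10)
a(X, b) = 5 + X
p(s) = 0 (p(s) = (5 - 5)*(-6) = 0*(-6) = 0)
d(I) = I*(1 + I) (d(I) = (I + 0)*(I + 1) = I*(1 + I))
d(a(-3, 2))**4 = ((5 - 3)*(1 + (5 - 3)))**4 = (2*(1 + 2))**4 = (2*3)**4 = 6**4 = 1296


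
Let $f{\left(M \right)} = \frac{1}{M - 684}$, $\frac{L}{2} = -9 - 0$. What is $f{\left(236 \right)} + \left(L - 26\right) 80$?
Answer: $- \frac{1576961}{448} \approx -3520.0$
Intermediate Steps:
$L = -18$ ($L = 2 \left(-9 - 0\right) = 2 \left(-9 + 0\right) = 2 \left(-9\right) = -18$)
$f{\left(M \right)} = \frac{1}{-684 + M}$
$f{\left(236 \right)} + \left(L - 26\right) 80 = \frac{1}{-684 + 236} + \left(-18 - 26\right) 80 = \frac{1}{-448} - 3520 = - \frac{1}{448} - 3520 = - \frac{1576961}{448}$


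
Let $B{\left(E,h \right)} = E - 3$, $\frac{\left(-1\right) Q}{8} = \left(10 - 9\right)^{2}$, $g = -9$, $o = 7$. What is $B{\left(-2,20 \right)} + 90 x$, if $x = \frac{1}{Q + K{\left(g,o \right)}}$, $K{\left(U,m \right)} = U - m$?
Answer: $- \frac{35}{4} \approx -8.75$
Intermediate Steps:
$Q = -8$ ($Q = - 8 \left(10 - 9\right)^{2} = - 8 \cdot 1^{2} = \left(-8\right) 1 = -8$)
$B{\left(E,h \right)} = -3 + E$ ($B{\left(E,h \right)} = E - 3 = -3 + E$)
$x = - \frac{1}{24}$ ($x = \frac{1}{-8 - 16} = \frac{1}{-24} = - \frac{1}{24} \approx -0.041667$)
$B{\left(-2,20 \right)} + 90 x = \left(-3 - 2\right) + 90 \left(- \frac{1}{24}\right) = -5 - \frac{15}{4} = - \frac{35}{4}$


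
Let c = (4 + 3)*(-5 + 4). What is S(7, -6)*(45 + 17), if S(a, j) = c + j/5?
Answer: -2542/5 ≈ -508.40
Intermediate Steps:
c = -7 (c = 7*(-1) = -7)
S(a, j) = -7 + j/5
S(7, -6)*(45 + 17) = (-7 + (⅕)*(-6))*(45 + 17) = (-7 - 6/5)*62 = -41/5*62 = -2542/5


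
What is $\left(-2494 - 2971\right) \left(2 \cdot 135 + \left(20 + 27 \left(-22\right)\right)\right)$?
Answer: $1661360$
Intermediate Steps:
$\left(-2494 - 2971\right) \left(2 \cdot 135 + \left(20 + 27 \left(-22\right)\right)\right) = - 5465 \left(270 + \left(20 - 594\right)\right) = - 5465 \left(270 - 574\right) = \left(-5465\right) \left(-304\right) = 1661360$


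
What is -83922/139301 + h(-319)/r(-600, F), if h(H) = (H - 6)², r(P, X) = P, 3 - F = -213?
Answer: -590560853/3343224 ≈ -176.64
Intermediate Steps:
F = 216 (F = 3 - 1*(-213) = 3 + 213 = 216)
h(H) = (-6 + H)²
-83922/139301 + h(-319)/r(-600, F) = -83922/139301 + (-6 - 319)²/(-600) = -83922*1/139301 + (-325)²*(-1/600) = -83922/139301 + 105625*(-1/600) = -83922/139301 - 4225/24 = -590560853/3343224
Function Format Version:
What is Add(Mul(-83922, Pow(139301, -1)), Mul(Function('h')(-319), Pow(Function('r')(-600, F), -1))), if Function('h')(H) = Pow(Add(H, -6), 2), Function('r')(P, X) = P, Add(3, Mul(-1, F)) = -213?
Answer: Rational(-590560853, 3343224) ≈ -176.64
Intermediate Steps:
F = 216 (F = Add(3, Mul(-1, -213)) = Add(3, 213) = 216)
Function('h')(H) = Pow(Add(-6, H), 2)
Add(Mul(-83922, Pow(139301, -1)), Mul(Function('h')(-319), Pow(Function('r')(-600, F), -1))) = Add(Mul(-83922, Pow(139301, -1)), Mul(Pow(Add(-6, -319), 2), Pow(-600, -1))) = Add(Mul(-83922, Rational(1, 139301)), Mul(Pow(-325, 2), Rational(-1, 600))) = Add(Rational(-83922, 139301), Mul(105625, Rational(-1, 600))) = Add(Rational(-83922, 139301), Rational(-4225, 24)) = Rational(-590560853, 3343224)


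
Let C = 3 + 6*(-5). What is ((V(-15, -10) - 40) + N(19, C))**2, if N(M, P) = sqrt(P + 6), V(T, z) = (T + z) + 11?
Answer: (54 - I*sqrt(21))**2 ≈ 2895.0 - 494.92*I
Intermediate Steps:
V(T, z) = 11 + T + z
C = -27 (C = 3 - 30 = -27)
N(M, P) = sqrt(6 + P)
((V(-15, -10) - 40) + N(19, C))**2 = (((11 - 15 - 10) - 40) + sqrt(6 - 27))**2 = ((-14 - 40) + sqrt(-21))**2 = (-54 + I*sqrt(21))**2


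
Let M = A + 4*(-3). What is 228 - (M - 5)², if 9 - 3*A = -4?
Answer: 608/9 ≈ 67.556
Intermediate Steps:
A = 13/3 (A = 3 - ⅓*(-4) = 3 + 4/3 = 13/3 ≈ 4.3333)
M = -23/3 (M = 13/3 + 4*(-3) = 13/3 - 12 = -23/3 ≈ -7.6667)
228 - (M - 5)² = 228 - (-23/3 - 5)² = 228 - (-38/3)² = 228 - 1*1444/9 = 228 - 1444/9 = 608/9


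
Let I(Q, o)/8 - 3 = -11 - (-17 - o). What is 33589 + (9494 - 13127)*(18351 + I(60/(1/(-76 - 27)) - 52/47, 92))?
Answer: -69571058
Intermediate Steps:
I(Q, o) = 72 + 8*o (I(Q, o) = 24 + 8*(-11 - (-17 - o)) = 24 + 8*(-11 + (17 + o)) = 24 + 8*(6 + o) = 24 + (48 + 8*o) = 72 + 8*o)
33589 + (9494 - 13127)*(18351 + I(60/(1/(-76 - 27)) - 52/47, 92)) = 33589 + (9494 - 13127)*(18351 + (72 + 8*92)) = 33589 - 3633*(18351 + (72 + 736)) = 33589 - 3633*(18351 + 808) = 33589 - 3633*19159 = 33589 - 69604647 = -69571058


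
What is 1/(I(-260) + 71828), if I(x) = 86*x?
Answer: 1/49468 ≈ 2.0215e-5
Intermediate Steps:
1/(I(-260) + 71828) = 1/(86*(-260) + 71828) = 1/(-22360 + 71828) = 1/49468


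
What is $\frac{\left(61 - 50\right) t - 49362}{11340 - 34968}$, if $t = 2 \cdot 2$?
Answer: $\frac{24659}{11814} \approx 2.0873$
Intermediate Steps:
$t = 4$
$\frac{\left(61 - 50\right) t - 49362}{11340 - 34968} = \frac{\left(61 - 50\right) 4 - 49362}{11340 - 34968} = \frac{11 \cdot 4 - 49362}{-23628} = \left(44 - 49362\right) \left(- \frac{1}{23628}\right) = \left(-49318\right) \left(- \frac{1}{23628}\right) = \frac{24659}{11814}$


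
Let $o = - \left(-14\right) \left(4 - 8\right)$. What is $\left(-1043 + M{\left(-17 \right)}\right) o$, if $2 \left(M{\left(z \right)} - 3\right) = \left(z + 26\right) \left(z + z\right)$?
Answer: $66808$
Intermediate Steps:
$M{\left(z \right)} = 3 + z \left(26 + z\right)$ ($M{\left(z \right)} = 3 + \frac{\left(z + 26\right) \left(z + z\right)}{2} = 3 + \frac{\left(26 + z\right) 2 z}{2} = 3 + \frac{2 z \left(26 + z\right)}{2} = 3 + z \left(26 + z\right)$)
$o = -56$ ($o = - \left(-14\right) \left(-4\right) = \left(-1\right) 56 = -56$)
$\left(-1043 + M{\left(-17 \right)}\right) o = \left(-1043 + \left(3 + \left(-17\right)^{2} + 26 \left(-17\right)\right)\right) \left(-56\right) = \left(-1043 + \left(3 + 289 - 442\right)\right) \left(-56\right) = \left(-1043 - 150\right) \left(-56\right) = \left(-1193\right) \left(-56\right) = 66808$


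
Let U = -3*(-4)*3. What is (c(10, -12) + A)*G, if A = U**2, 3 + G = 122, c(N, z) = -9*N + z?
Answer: 142086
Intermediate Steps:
c(N, z) = z - 9*N
G = 119 (G = -3 + 122 = 119)
U = 36 (U = 12*3 = 36)
A = 1296 (A = 36**2 = 1296)
(c(10, -12) + A)*G = ((-12 - 9*10) + 1296)*119 = ((-12 - 90) + 1296)*119 = (-102 + 1296)*119 = 1194*119 = 142086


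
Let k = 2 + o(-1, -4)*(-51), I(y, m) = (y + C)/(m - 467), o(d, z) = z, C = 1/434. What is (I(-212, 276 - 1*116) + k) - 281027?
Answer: -37415936391/133238 ≈ -2.8082e+5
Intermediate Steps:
C = 1/434 ≈ 0.0023041
I(y, m) = (1/434 + y)/(-467 + m) (I(y, m) = (y + 1/434)/(m - 467) = (1/434 + y)/(-467 + m))
k = 206 (k = 2 - 4*(-51) = 2 + 204 = 206)
(I(-212, 276 - 1*116) + k) - 281027 = ((1/434 - 212)/(-467 + (276 - 1*116)) + 206) - 281027 = (-92007/434/(-467 + (276 - 116)) + 206) - 281027 = (-92007/434/(-467 + 160) + 206) - 281027 = (-92007/434/(-307) + 206) - 281027 = (-1/307*(-92007/434) + 206) - 281027 = (92007/133238 + 206) - 281027 = 27539035/133238 - 281027 = -37415936391/133238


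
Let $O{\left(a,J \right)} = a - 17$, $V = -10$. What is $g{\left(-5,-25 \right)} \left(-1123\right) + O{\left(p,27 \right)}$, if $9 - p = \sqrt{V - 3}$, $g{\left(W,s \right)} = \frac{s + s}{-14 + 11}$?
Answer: $- \frac{56174}{3} - i \sqrt{13} \approx -18725.0 - 3.6056 i$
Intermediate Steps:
$g{\left(W,s \right)} = - \frac{2 s}{3}$ ($g{\left(W,s \right)} = \frac{2 s}{-3} = 2 s \left(- \frac{1}{3}\right) = - \frac{2 s}{3}$)
$p = 9 - i \sqrt{13}$ ($p = 9 - \sqrt{-10 - 3} = 9 - \sqrt{-13} = 9 - i \sqrt{13} \approx 9.0 - 3.6056 i$)
$O{\left(a,J \right)} = -17 + a$
$g{\left(-5,-25 \right)} \left(-1123\right) + O{\left(p,27 \right)} = \left(- \frac{2}{3}\right) \left(-25\right) \left(-1123\right) - \left(8 + i \sqrt{13}\right) = \frac{50}{3} \left(-1123\right) - \left(8 + i \sqrt{13}\right) = - \frac{56150}{3} - \left(8 + i \sqrt{13}\right) = - \frac{56174}{3} - i \sqrt{13}$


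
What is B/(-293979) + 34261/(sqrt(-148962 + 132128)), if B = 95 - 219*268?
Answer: 8371/41997 - 34261*I*sqrt(16834)/16834 ≈ 0.19932 - 264.06*I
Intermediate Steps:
B = -58597 (B = 95 - 58692 = -58597)
B/(-293979) + 34261/(sqrt(-148962 + 132128)) = -58597/(-293979) + 34261/(sqrt(-148962 + 132128)) = -58597*(-1/293979) + 34261/(sqrt(-16834)) = 8371/41997 + 34261/((I*sqrt(16834))) = 8371/41997 + 34261*(-I*sqrt(16834)/16834) = 8371/41997 - 34261*I*sqrt(16834)/16834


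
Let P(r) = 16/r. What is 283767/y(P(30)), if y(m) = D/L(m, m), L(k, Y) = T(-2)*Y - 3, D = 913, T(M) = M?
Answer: -524539/415 ≈ -1263.9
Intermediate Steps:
L(k, Y) = -3 - 2*Y (L(k, Y) = -2*Y - 3 = -3 - 2*Y)
y(m) = 913/(-3 - 2*m)
283767/y(P(30)) = 283767/((913/(-3 - 32/30))) = 283767/((913/(-3 - 2*8/15))) = 283767/((913/(-3 - 16/15))) = 283767/((913/(-61/15))) = 283767/((913*(-15/61))) = 283767/(-13695/61) = 283767*(-61/13695) = -524539/415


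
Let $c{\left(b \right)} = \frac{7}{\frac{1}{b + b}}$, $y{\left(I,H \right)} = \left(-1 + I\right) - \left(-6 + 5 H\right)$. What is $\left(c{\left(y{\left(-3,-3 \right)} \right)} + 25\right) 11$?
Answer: $2893$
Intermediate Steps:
$y{\left(I,H \right)} = 5 + I - 5 H$ ($y{\left(I,H \right)} = \left(-1 + I\right) - \left(-6 + 5 H\right) = 5 + I - 5 H$)
$c{\left(b \right)} = 14 b$ ($c{\left(b \right)} = \frac{7}{\frac{1}{2 b}} = \frac{7}{\frac{1}{2} \frac{1}{b}} = 7 \cdot 2 b = 14 b$)
$\left(c{\left(y{\left(-3,-3 \right)} \right)} + 25\right) 11 = \left(14 \left(5 - 3 - -15\right) + 25\right) 11 = \left(14 \left(5 - 3 + 15\right) + 25\right) 11 = \left(14 \cdot 17 + 25\right) 11 = \left(238 + 25\right) 11 = 263 \cdot 11 = 2893$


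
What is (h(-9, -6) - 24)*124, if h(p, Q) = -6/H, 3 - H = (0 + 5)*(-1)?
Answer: -3069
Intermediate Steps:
H = 8 (H = 3 - (0 + 5)*(-1) = 3 - 5*(-1) = 3 - 1*(-5) = 3 + 5 = 8)
h(p, Q) = -¾ (h(p, Q) = -6/8 = -6*⅛ = -¾)
(h(-9, -6) - 24)*124 = (-¾ - 24)*124 = -99/4*124 = -3069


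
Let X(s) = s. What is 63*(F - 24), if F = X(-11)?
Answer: -2205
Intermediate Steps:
F = -11
63*(F - 24) = 63*(-11 - 24) = 63*(-35) = -2205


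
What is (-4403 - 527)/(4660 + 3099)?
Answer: -4930/7759 ≈ -0.63539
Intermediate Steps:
(-4403 - 527)/(4660 + 3099) = -4930/7759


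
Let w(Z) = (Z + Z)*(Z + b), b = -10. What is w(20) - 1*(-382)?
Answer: 782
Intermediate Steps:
w(Z) = 2*Z*(-10 + Z) (w(Z) = (Z + Z)*(Z - 10) = (2*Z)*(-10 + Z) = 2*Z*(-10 + Z))
w(20) - 1*(-382) = 2*20*(-10 + 20) - 1*(-382) = 2*20*10 + 382 = 400 + 382 = 782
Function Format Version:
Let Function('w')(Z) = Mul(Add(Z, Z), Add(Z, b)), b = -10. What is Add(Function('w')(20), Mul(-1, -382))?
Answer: 782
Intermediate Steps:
Function('w')(Z) = Mul(2, Z, Add(-10, Z)) (Function('w')(Z) = Mul(Add(Z, Z), Add(Z, -10)) = Mul(Mul(2, Z), Add(-10, Z)) = Mul(2, Z, Add(-10, Z)))
Add(Function('w')(20), Mul(-1, -382)) = Add(Mul(2, 20, Add(-10, 20)), Mul(-1, -382)) = Add(Mul(2, 20, 10), 382) = Add(400, 382) = 782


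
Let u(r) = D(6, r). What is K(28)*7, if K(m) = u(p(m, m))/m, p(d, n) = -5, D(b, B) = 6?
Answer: 3/2 ≈ 1.5000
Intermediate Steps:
u(r) = 6
K(m) = 6/m
K(28)*7 = (6/28)*7 = (6*(1/28))*7 = (3/14)*7 = 3/2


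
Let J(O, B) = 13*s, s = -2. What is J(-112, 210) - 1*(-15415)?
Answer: 15389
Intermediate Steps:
J(O, B) = -26 (J(O, B) = 13*(-2) = -26)
J(-112, 210) - 1*(-15415) = -26 - 1*(-15415) = -26 + 15415 = 15389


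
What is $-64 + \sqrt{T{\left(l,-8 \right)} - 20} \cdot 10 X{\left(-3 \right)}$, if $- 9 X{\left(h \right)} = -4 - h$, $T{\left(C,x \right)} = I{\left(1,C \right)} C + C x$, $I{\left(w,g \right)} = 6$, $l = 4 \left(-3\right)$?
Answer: $- \frac{556}{9} \approx -61.778$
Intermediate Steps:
$l = -12$
$T{\left(C,x \right)} = 6 C + C x$
$X{\left(h \right)} = \frac{4}{9} + \frac{h}{9}$ ($X{\left(h \right)} = - \frac{-4 - h}{9} = \frac{4}{9} + \frac{h}{9}$)
$-64 + \sqrt{T{\left(l,-8 \right)} - 20} \cdot 10 X{\left(-3 \right)} = -64 + \sqrt{- 12 \left(6 - 8\right) - 20} \cdot 10 \left(\frac{4}{9} + \frac{1}{9} \left(-3\right)\right) = -64 + \sqrt{\left(-12\right) \left(-2\right) - 20} \cdot 10 \left(\frac{4}{9} - \frac{1}{3}\right) = -64 + \sqrt{24 - 20} \cdot 10 \cdot \frac{1}{9} = -64 + \sqrt{4} \cdot \frac{10}{9} = -64 + 2 \cdot \frac{10}{9} = -64 + \frac{20}{9} = - \frac{556}{9}$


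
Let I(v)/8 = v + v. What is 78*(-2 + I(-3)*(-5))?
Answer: 18564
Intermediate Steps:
I(v) = 16*v (I(v) = 8*(v + v) = 8*(2*v) = 16*v)
78*(-2 + I(-3)*(-5)) = 78*(-2 + (16*(-3))*(-5)) = 78*(-2 - 48*(-5)) = 78*(-2 + 240) = 78*238 = 18564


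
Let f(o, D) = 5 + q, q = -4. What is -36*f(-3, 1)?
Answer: -36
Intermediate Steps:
f(o, D) = 1 (f(o, D) = 5 - 4 = 1)
-36*f(-3, 1) = -36*1 = -36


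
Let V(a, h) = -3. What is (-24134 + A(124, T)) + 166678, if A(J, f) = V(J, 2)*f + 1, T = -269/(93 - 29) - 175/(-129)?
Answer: 392307341/2752 ≈ 1.4255e+5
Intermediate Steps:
T = -23501/8256 (T = -269/64 - 175*(-1/129) = -269*1/64 + 175/129 = -269/64 + 175/129 = -23501/8256 ≈ -2.8465)
A(J, f) = 1 - 3*f (A(J, f) = -3*f + 1 = 1 - 3*f)
(-24134 + A(124, T)) + 166678 = (-24134 + (1 - 3*(-23501/8256))) + 166678 = (-24134 + (1 + 23501/2752)) + 166678 = (-24134 + 26253/2752) + 166678 = -66390515/2752 + 166678 = 392307341/2752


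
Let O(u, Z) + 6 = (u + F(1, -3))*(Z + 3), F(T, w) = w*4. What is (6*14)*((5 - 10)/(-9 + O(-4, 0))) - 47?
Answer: -121/3 ≈ -40.333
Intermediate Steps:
F(T, w) = 4*w
O(u, Z) = -6 + (-12 + u)*(3 + Z) (O(u, Z) = -6 + (u + 4*(-3))*(Z + 3) = -6 + (u - 12)*(3 + Z) = -6 + (-12 + u)*(3 + Z))
(6*14)*((5 - 10)/(-9 + O(-4, 0))) - 47 = (6*14)*((5 - 10)/(-9 + (-42 - 12*0 + 3*(-4) + 0*(-4)))) - 47 = 84*(-5/(-9 + (-42 + 0 - 12 + 0))) - 47 = 84*(-5/(-9 - 54)) - 47 = 84*(-5/(-63)) - 47 = 84*(-5*(-1/63)) - 47 = 84*(5/63) - 47 = 20/3 - 47 = -121/3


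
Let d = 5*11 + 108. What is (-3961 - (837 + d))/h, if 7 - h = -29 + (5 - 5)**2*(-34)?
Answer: -4961/36 ≈ -137.81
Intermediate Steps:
d = 163 (d = 55 + 108 = 163)
h = 36 (h = 7 - (-29 + (5 - 5)**2*(-34)) = 7 - (-29 + 0**2*(-34)) = 7 - (-29 + 0*(-34)) = 7 - (-29 + 0) = 7 - 1*(-29) = 7 + 29 = 36)
(-3961 - (837 + d))/h = (-3961 - (837 + 163))/36 = (-3961 - 1*1000)*(1/36) = (-3961 - 1000)*(1/36) = -4961*1/36 = -4961/36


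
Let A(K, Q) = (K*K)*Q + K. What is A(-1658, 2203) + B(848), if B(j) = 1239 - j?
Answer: 6055966425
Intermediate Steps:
A(K, Q) = K + Q*K² (A(K, Q) = K²*Q + K = Q*K² + K = K + Q*K²)
A(-1658, 2203) + B(848) = -1658*(1 - 1658*2203) + (1239 - 1*848) = -1658*(1 - 3652574) + (1239 - 848) = -1658*(-3652573) + 391 = 6055966034 + 391 = 6055966425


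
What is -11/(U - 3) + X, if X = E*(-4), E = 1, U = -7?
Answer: -29/10 ≈ -2.9000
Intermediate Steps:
X = -4 (X = 1*(-4) = -4)
-11/(U - 3) + X = -11/(-7 - 3) - 4 = -11/(-10) - 4 = -⅒*(-11) - 4 = 11/10 - 4 = -29/10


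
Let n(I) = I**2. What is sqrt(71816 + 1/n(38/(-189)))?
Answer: 5*sqrt(4149521)/38 ≈ 268.03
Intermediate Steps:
sqrt(71816 + 1/n(38/(-189))) = sqrt(71816 + 1/((38/(-189))**2)) = sqrt(71816 + 1/((38*(-1/189))**2)) = sqrt(71816 + 1/((-38/189)**2)) = sqrt(71816 + 1/(1444/35721)) = sqrt(71816 + 35721/1444) = sqrt(103738025/1444) = 5*sqrt(4149521)/38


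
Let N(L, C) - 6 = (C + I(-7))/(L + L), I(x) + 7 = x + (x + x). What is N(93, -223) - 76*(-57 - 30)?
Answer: 1230697/186 ≈ 6616.6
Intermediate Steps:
I(x) = -7 + 3*x (I(x) = -7 + (x + (x + x)) = -7 + (x + 2*x) = -7 + 3*x)
N(L, C) = 6 + (-28 + C)/(2*L) (N(L, C) = 6 + (C + (-7 + 3*(-7)))/(L + L) = 6 + (C + (-7 - 21))/((2*L)) = 6 + (C - 28)*(1/(2*L)) = 6 + (-28 + C)*(1/(2*L)) = 6 + (-28 + C)/(2*L))
N(93, -223) - 76*(-57 - 30) = (½)*(-28 - 223 + 12*93)/93 - 76*(-57 - 30) = (½)*(1/93)*(-28 - 223 + 1116) - 76*(-87) = (½)*(1/93)*865 - 1*(-6612) = 865/186 + 6612 = 1230697/186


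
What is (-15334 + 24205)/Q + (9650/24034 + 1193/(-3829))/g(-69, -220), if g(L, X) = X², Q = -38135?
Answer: -987792906807813/4246396509763100 ≈ -0.23262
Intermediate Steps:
(-15334 + 24205)/Q + (9650/24034 + 1193/(-3829))/g(-69, -220) = (-15334 + 24205)/(-38135) + (9650/24034 + 1193/(-3829))/((-220)²) = 8871*(-1/38135) + (9650*(1/24034) + 1193*(-1/3829))/48400 = -8871/38135 + (4825/12017 - 1193/3829)*(1/48400) = -8871/38135 + (4138644/46013093)*(1/48400) = -8871/38135 + 1034661/556758425300 = -987792906807813/4246396509763100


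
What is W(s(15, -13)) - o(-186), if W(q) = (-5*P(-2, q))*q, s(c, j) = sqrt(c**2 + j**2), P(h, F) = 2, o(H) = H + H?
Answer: 372 - 10*sqrt(394) ≈ 173.51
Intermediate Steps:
o(H) = 2*H
W(q) = -10*q (W(q) = (-5*2)*q = -10*q)
W(s(15, -13)) - o(-186) = -10*sqrt(15**2 + (-13)**2) - 2*(-186) = -10*sqrt(225 + 169) - 1*(-372) = -10*sqrt(394) + 372 = 372 - 10*sqrt(394)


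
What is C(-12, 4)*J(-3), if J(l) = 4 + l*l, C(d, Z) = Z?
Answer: 52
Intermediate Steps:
J(l) = 4 + l²
C(-12, 4)*J(-3) = 4*(4 + (-3)²) = 4*(4 + 9) = 4*13 = 52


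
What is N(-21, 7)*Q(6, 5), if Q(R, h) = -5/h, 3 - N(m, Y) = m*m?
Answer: 438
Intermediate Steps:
N(m, Y) = 3 - m² (N(m, Y) = 3 - m*m = 3 - m²)
N(-21, 7)*Q(6, 5) = (3 - 1*(-21)²)*(-5/5) = (3 - 1*441)*(-5*⅕) = (3 - 441)*(-1) = -438*(-1) = 438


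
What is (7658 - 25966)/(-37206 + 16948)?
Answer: 9154/10129 ≈ 0.90374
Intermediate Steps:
(7658 - 25966)/(-37206 + 16948) = -18308/(-20258) = -18308*(-1/20258) = 9154/10129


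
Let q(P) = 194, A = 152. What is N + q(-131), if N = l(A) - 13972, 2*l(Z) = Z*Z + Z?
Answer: -2150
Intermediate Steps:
l(Z) = Z/2 + Z²/2 (l(Z) = (Z*Z + Z)/2 = (Z² + Z)/2 = (Z + Z²)/2 = Z/2 + Z²/2)
N = -2344 (N = (½)*152*(1 + 152) - 13972 = (½)*152*153 - 13972 = 11628 - 13972 = -2344)
N + q(-131) = -2344 + 194 = -2150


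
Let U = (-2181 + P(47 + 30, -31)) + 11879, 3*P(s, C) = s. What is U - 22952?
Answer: -39685/3 ≈ -13228.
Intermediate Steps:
P(s, C) = s/3
U = 29171/3 (U = (-2181 + (47 + 30)/3) + 11879 = (-2181 + (1/3)*77) + 11879 = (-2181 + 77/3) + 11879 = -6466/3 + 11879 = 29171/3 ≈ 9723.7)
U - 22952 = 29171/3 - 22952 = -39685/3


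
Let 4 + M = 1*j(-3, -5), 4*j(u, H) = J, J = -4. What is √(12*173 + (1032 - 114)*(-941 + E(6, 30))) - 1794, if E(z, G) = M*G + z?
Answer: -1794 + I*√993954 ≈ -1794.0 + 996.97*I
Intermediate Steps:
j(u, H) = -1 (j(u, H) = (¼)*(-4) = -1)
M = -5 (M = -4 + 1*(-1) = -4 - 1 = -5)
E(z, G) = z - 5*G (E(z, G) = -5*G + z = z - 5*G)
√(12*173 + (1032 - 114)*(-941 + E(6, 30))) - 1794 = √(12*173 + (1032 - 114)*(-941 + (6 - 5*30))) - 1794 = √(2076 + 918*(-941 + (6 - 150))) - 1794 = √(2076 + 918*(-941 - 144)) - 1794 = √(2076 + 918*(-1085)) - 1794 = √(2076 - 996030) - 1794 = √(-993954) - 1794 = I*√993954 - 1794 = -1794 + I*√993954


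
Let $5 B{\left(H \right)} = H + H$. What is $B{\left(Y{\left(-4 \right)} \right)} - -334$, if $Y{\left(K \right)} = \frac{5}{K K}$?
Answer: $\frac{2673}{8} \approx 334.13$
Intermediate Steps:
$Y{\left(K \right)} = \frac{5}{K^{2}}$
$B{\left(H \right)} = \frac{2 H}{5}$ ($B{\left(H \right)} = \frac{H + H}{5} = \frac{2 H}{5}$)
$B{\left(Y{\left(-4 \right)} \right)} - -334 = \frac{2 \cdot \frac{5}{16}}{5} - -334 = \frac{2 \cdot 5 \cdot \frac{1}{16}}{5} + 334 = \frac{2}{5} \cdot \frac{5}{16} + 334 = \frac{1}{8} + 334 = \frac{2673}{8}$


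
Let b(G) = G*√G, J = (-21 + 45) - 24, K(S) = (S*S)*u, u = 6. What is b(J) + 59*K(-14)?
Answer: 69384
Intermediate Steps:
K(S) = 6*S² (K(S) = (S*S)*6 = S²*6 = 6*S²)
J = 0 (J = 24 - 24 = 0)
b(G) = G^(3/2)
b(J) + 59*K(-14) = 0^(3/2) + 59*(6*(-14)²) = 0 + 59*(6*196) = 0 + 59*1176 = 0 + 69384 = 69384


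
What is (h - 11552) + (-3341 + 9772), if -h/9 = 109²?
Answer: -112050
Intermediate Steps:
h = -106929 (h = -9*109² = -9*11881 = -106929)
(h - 11552) + (-3341 + 9772) = (-106929 - 11552) + (-3341 + 9772) = -118481 + 6431 = -112050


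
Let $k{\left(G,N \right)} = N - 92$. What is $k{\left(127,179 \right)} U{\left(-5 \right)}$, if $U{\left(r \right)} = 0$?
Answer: $0$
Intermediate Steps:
$k{\left(G,N \right)} = -92 + N$ ($k{\left(G,N \right)} = N - 92 = -92 + N$)
$k{\left(127,179 \right)} U{\left(-5 \right)} = \left(-92 + 179\right) 0 = 87 \cdot 0 = 0$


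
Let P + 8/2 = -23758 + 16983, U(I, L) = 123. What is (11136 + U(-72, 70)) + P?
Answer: 4480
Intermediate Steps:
P = -6779 (P = -4 + (-23758 + 16983) = -4 - 6775 = -6779)
(11136 + U(-72, 70)) + P = (11136 + 123) - 6779 = 11259 - 6779 = 4480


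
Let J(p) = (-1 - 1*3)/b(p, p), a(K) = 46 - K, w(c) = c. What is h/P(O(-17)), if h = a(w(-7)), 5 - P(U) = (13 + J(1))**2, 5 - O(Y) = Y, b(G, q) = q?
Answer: -53/76 ≈ -0.69737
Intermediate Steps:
O(Y) = 5 - Y
J(p) = -4/p (J(p) = (-1 - 1*3)/p = (-1 - 3)/p = -4/p)
P(U) = -76 (P(U) = 5 - (13 - 4/1)**2 = 5 - (13 - 4*1)**2 = 5 - (13 - 4)**2 = 5 - 1*9**2 = 5 - 1*81 = 5 - 81 = -76)
h = 53 (h = 46 - 1*(-7) = 46 + 7 = 53)
h/P(O(-17)) = 53/(-76) = 53*(-1/76) = -53/76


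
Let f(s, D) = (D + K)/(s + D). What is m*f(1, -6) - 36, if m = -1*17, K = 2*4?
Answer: -146/5 ≈ -29.200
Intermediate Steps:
K = 8
m = -17
f(s, D) = (8 + D)/(D + s) (f(s, D) = (D + 8)/(s + D) = (8 + D)/(D + s))
m*f(1, -6) - 36 = -17*(8 - 6)/(-6 + 1) - 36 = -17*2/(-5) - 36 = -(-17)*2/5 - 36 = -17*(-⅖) - 36 = 34/5 - 36 = -146/5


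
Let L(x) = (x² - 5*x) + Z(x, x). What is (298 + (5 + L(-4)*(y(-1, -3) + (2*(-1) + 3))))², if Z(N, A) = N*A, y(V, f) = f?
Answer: 39601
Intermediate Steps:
Z(N, A) = A*N
L(x) = -5*x + 2*x² (L(x) = (x² - 5*x) + x*x = (x² - 5*x) + x² = -5*x + 2*x²)
(298 + (5 + L(-4)*(y(-1, -3) + (2*(-1) + 3))))² = (298 + (5 + (-4*(-5 + 2*(-4)))*(-3 + (2*(-1) + 3))))² = (298 + (5 + (-4*(-5 - 8))*(-3 + (-2 + 3))))² = (298 + (5 + (-4*(-13))*(-3 + 1)))² = (298 + (5 + 52*(-2)))² = (298 + (5 - 104))² = (298 - 99)² = 199² = 39601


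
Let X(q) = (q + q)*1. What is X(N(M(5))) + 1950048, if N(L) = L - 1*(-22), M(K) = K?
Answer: 1950102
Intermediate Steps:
N(L) = 22 + L (N(L) = L + 22 = 22 + L)
X(q) = 2*q (X(q) = (2*q)*1 = 2*q)
X(N(M(5))) + 1950048 = 2*(22 + 5) + 1950048 = 2*27 + 1950048 = 54 + 1950048 = 1950102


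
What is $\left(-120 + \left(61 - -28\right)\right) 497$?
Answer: $-15407$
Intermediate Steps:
$\left(-120 + \left(61 - -28\right)\right) 497 = \left(-120 + \left(61 + 28\right)\right) 497 = \left(-120 + 89\right) 497 = \left(-31\right) 497 = -15407$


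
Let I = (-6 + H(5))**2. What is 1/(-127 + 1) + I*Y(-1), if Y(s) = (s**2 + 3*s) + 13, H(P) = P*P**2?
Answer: 19627145/126 ≈ 1.5577e+5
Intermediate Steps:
H(P) = P**3
I = 14161 (I = (-6 + 5**3)**2 = (-6 + 125)**2 = 119**2 = 14161)
Y(s) = 13 + s**2 + 3*s
1/(-127 + 1) + I*Y(-1) = 1/(-127 + 1) + 14161*(13 + (-1)**2 + 3*(-1)) = 1/(-126) + 14161*(13 + 1 - 3) = -1/126 + 14161*11 = -1/126 + 155771 = 19627145/126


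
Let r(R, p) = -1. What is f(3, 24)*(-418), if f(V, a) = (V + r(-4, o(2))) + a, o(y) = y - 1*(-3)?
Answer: -10868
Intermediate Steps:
o(y) = 3 + y (o(y) = y + 3 = 3 + y)
f(V, a) = -1 + V + a (f(V, a) = (V - 1) + a = (-1 + V) + a = -1 + V + a)
f(3, 24)*(-418) = (-1 + 3 + 24)*(-418) = 26*(-418) = -10868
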